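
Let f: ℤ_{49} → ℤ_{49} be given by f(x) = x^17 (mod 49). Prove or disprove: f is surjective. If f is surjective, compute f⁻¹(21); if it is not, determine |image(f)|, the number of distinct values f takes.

43

f(0) = 0^17 = 0.
f(7): Repeated squaring mod 49: 7^1 ≡ 7, 7^2 ≡ 7² = 49 ≡ 0, 7^4 ≡ 0² = 0, 7^8 ≡ 0² = 0, 7^16 ≡ 0² = 0. Since 17 = 16 + 1, 7^17 ≡ 0·7: 0·7 = 0. So 7^17 ≡ 0 (mod 49).
So f(0) = f(7) = 0 while 0 ≠ 7, thus f is not injective.
A non-injective map from the 49-element set ℤ_{49} to itself takes at most 48 distinct values, so it cannot be surjective. Thus f is not surjective.
Since f is not surjective, we determine |image(f)|. Computing x^17 mod 49 for each x (by repeated squaring, reducing mod 49 at every step), the values f(0), f(1), …, f(48) are: 0, 1, 46, 26, 9, 45, 20, 0, 22, 39, 12, 44, 38, 41, 0, 43, 32, 47, 30, 31, 13, 0, 15, 25, 33, 16, 24, 34, 0, 36, 18, 19, 2, 17, 6, 0, 8, 11, 5, 37, 10, 27, 0, 29, 4, 40, 23, 3, 48.
The distinct values are {0, 1, 2, 3, 4, 5, 6, 8, 9, 10, 11, 12, 13, 15, 16, 17, 18, 19, 20, 22, 23, 24, 25, 26, 27, 29, 30, 31, 32, 33, 34, 36, 37, 38, 39, 40, 41, 43, 44, 45, 46, 47, 48}; there are 43 of them.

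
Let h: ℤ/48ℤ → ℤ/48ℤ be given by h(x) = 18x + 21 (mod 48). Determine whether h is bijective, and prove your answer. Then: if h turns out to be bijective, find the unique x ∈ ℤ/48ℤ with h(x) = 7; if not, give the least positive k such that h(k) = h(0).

8

Recall: injectivity means: for all u, v in the domain, h(u) = h(v) implies u = v.
We have gcd(18, 48) = 6 > 1. Taking u = 0 and v = 8: h(0) = 21 and h(8) = 18·8 + 21 = 165 ≡ 21 (mod 48).
So h(0) = h(8) while 0 ≠ 8, so h is not injective, hence not bijective.
Since h is not bijective, we find the least positive k with h(k) = h(0): this means 18k ≡ 0 (mod 48), i.e. 48 ∣ 18k. Since gcd(18, 48) = 6, dividing through by 6 this holds exactly when 8 ∣ 3k, and as gcd(3, 8) = 1, exactly when 8 ∣ k.
The smallest positive such k is 8.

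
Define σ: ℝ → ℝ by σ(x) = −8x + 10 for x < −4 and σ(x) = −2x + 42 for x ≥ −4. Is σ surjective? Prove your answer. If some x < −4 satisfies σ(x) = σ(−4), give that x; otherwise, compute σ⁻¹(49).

Both pieces are strictly decreasing (slopes −8 and −2), so each is injective on its own interval.
The left piece maps (−∞, −4) onto (42, ∞); the right piece maps [−4, ∞) onto (−∞, 50].
The union (42, ∞) ∪ (−∞, 50] covers ℝ, so σ is surjective.
For the follow-up: the images overlap, so an x < −4 with σ(x) = σ(−4) exists. σ(−4) = 50; solving −8x + 10 = 50 for x < −4 gives x = (50 − 10)/(−8) = −5.

-5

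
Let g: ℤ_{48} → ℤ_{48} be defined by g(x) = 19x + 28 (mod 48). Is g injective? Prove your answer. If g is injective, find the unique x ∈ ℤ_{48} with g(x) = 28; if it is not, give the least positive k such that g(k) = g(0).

0

Recall: injectivity means: for all u, v in the domain, g(u) = g(v) implies u = v.
Suppose g(u) = g(v) in ℤ_{48}. Then 19u + 28 ≡ 19v + 28 (mod 48), thus 19(u − v) ≡ 0 (mod 48).
Since gcd(19, 48) = 1, 19 is invertible modulo 48, hence u − v ≡ 0 (mod 48), i.e. u = v.
So g is injective.
We now compute 19⁻¹ mod 48 explicitly. Euclid's algorithm: 48 = 2·19 + 10, 19 = 1·10 + 9, 10 = 1·9 + 1; back-substituting gives 1 = 43·19 − 17·48, so 19⁻¹ ≡ 43 (mod 48).
Since g is injective, we find g⁻¹(28): we need 19x ≡ 28 − 28 ≡ 0 (mod 48). Using 19⁻¹ = 43: x ≡ 43·0 = 0, so x = 0.
Check: g(0) = 19·0 + 28 = 28 ≡ 28 (mod 48).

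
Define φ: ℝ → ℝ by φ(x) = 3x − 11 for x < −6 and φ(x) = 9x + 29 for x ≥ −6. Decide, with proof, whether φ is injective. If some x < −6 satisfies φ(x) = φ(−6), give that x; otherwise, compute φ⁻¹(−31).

Both pieces are strictly increasing (slopes 3 and 9), so each is injective on its own interval.
The left piece maps (−∞, −6) onto (−∞, −29); the right piece maps [−6, ∞) onto [−25, ∞).
These images are disjoint, so no value is attained by both pieces. Therefore φ is injective.
Because the two images are disjoint, no x < −6 has φ(x) = φ(−6), so we compute φ⁻¹(−31): −31 lies in (−∞, −29), so solve 3x − 11 = −31: x = (−31 + 11)/3 = −20/3.

-20/3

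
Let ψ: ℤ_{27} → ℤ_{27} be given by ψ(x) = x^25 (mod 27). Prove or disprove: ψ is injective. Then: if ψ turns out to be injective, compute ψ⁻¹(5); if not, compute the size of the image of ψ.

ψ(0) = 0^25 = 0.
ψ(3): Repeated squaring mod 27: 3^1 ≡ 3, 3^2 ≡ 3² = 9, 3^4 ≡ 9² = 81 ≡ 0, 3^8 ≡ 0² = 0, 3^16 ≡ 0² = 0. Since 25 = 16 + 8 + 1, 3^25 ≡ 0·0·3: 0·0 = 0, then 0·3 = 0. So 3^25 ≡ 0 (mod 27).
So ψ(0) = ψ(3) = 0 while 0 ≠ 3, therefore ψ is not injective.
Since ψ is not injective, we determine |image(ψ)|. Computing x^25 mod 27 for each x (by repeated squaring, reducing mod 27 at every step), the values ψ(0), ψ(1), …, ψ(26) are: 0, 1, 20, 0, 22, 14, 0, 16, 8, 0, 10, 2, 0, 4, 23, 0, 25, 17, 0, 19, 11, 0, 13, 5, 0, 7, 26.
The distinct values are {0, 1, 2, 4, 5, 7, 8, 10, 11, 13, 14, 16, 17, 19, 20, 22, 23, 25, 26}; there are 19 of them.

19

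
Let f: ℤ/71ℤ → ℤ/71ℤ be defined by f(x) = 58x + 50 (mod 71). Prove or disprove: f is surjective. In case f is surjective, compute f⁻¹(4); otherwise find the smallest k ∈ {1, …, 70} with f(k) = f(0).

By definition, f is surjective if every y in the codomain equals f(x) for some x in the domain.
Since gcd(58, 71) = 1, 58 is invertible modulo 71. Euclid's algorithm: 71 = 1·58 + 13, 58 = 4·13 + 6, 13 = 2·6 + 1; back-substituting gives 1 = 60·58 − 49·71, so 58⁻¹ ≡ 60 (mod 71).
For any y ∈ ℤ/71ℤ, x = 60(y − 50) mod 71 satisfies f(x) = 58·60(y − 50) + 50 ≡ y (since 58·60 ≡ 1 mod 71). So every y has a preimage.
So f is surjective.
Since f is surjective, we find f⁻¹(4): we need 58x ≡ 4 − 50 ≡ 25 (mod 71). Using 58⁻¹ = 60: x ≡ 60·25 = 1500 = 21·71 + 9, so x = 9.
Check: f(9) = 58·9 + 50 = 572 = 8·71 + 4 ≡ 4 (mod 71).

9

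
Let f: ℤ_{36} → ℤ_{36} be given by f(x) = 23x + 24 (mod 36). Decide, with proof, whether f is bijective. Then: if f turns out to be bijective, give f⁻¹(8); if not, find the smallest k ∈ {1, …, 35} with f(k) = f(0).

Suppose f(s) = f(t) in ℤ_{36}. Then 23s + 24 ≡ 23t + 24 (mod 36), so 23(s − t) ≡ 0 (mod 36).
Since gcd(23, 36) = 1, 23 is invertible modulo 36, therefore s − t ≡ 0 (mod 36), i.e. s = t.
We now compute 23⁻¹ mod 36 explicitly. Euclid's algorithm: 36 = 1·23 + 13, 23 = 1·13 + 10, 13 = 1·10 + 3, 10 = 3·3 + 1; back-substituting gives 1 = 11·23 − 7·36, so 23⁻¹ ≡ 11 (mod 36).
For any y ∈ ℤ_{36}, x = 11(y − 24) mod 36 satisfies f(x) = 23·11(y − 24) + 24 ≡ y (since 23·11 ≡ 1 mod 36). So every y has a preimage.
Thus f is bijective.
Since f is bijective, we compute f⁻¹(8): solve 23x + 24 ≡ 8 (mod 36), i.e. 23x ≡ 20 (mod 36).
Multiplying by 23⁻¹ = 11 gives x ≡ 11·20 = 220 = 6·36 + 4 ≡ 4 (mod 36).
Check: f(4) = 23·4 + 24 = 116 = 3·36 + 8 ≡ 8 (mod 36).

4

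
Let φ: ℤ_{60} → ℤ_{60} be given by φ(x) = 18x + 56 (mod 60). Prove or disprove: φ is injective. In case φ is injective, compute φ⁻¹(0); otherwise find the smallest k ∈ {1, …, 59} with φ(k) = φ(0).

We have gcd(18, 60) = 6 > 1. Taking s = 0 and t = 10: φ(0) = 56 and φ(10) = 18·10 + 56 = 236 ≡ 56 (mod 60).
So φ(0) = φ(10) while 0 ≠ 10, therefore φ is not injective.
Since φ is not injective, we find the least positive k with φ(k) = φ(0): this means 18k ≡ 0 (mod 60), i.e. 60 ∣ 18k. Since gcd(18, 60) = 6, dividing through by 6 this holds exactly when 10 ∣ 3k, and as gcd(3, 10) = 1, exactly when 10 ∣ k.
The smallest positive such k is 10.

10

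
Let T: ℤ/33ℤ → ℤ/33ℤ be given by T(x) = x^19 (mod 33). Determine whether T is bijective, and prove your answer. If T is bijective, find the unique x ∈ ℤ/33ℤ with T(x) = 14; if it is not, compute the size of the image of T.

26

Computing x^19 mod 33 for each x (by repeated squaring, reducing mod 33 at every step), the values T(0), T(1), …, T(32) are: 0, 1, 17, 15, 25, 20, 24, 19, 29, 27, 10, 11, 12, 28, 26, 3, 31, 2, 30, 7, 5, 21, 22, 23, 6, 4, 14, 9, 13, 8, 18, 16, 32.
Every element of ℤ/33ℤ appears exactly once in this list, so T is a bijection, and in particular bijective.
Since T is bijective, we read off the preimage of 14 from the same table: T(26) = 14, so T⁻¹(14) = 26.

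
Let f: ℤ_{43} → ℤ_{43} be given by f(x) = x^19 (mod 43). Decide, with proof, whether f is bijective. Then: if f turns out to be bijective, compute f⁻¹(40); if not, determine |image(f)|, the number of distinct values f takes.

Since 43 is prime, the nonzero elements of ℤ_{43} form a cyclic group of order 42.
As gcd(19, 42) = 1, raising to the 19th power is a bijection on this group: if u^19 ≡ v^19 then (uv^{−1})^19 = 1, and the only element of order dividing gcd(19, 42) = 1 is 1, so u = v.
With f(0) = 0 this makes f injective on all of ℤ_{43}, hence bijective (finite equal-size domain and codomain). In particular f is bijective.
Since f is bijective, we find the preimage of 40. The inverse of x ↦ x^19 on (ℤ_{43})^× is x ↦ x^31, because 19·31 = 589 = 14·42 + 1 ≡ 1 (mod 42) and x^{42} = 1 for x ≠ 0 (Fermat). So f⁻¹(40) = 40^31 mod 43.
Repeated squaring mod 43: 40^1 ≡ 40, 40^2 ≡ 40² = 1600 ≡ 9, 40^4 ≡ 9² = 81 ≡ 38, 40^8 ≡ 38² = 1444 ≡ 25, 40^16 ≡ 25² = 625 ≡ 23. Since 31 = 16 + 8 + 4 + 2 + 1, 40^31 ≡ 23·25·38·9·40: 23·25 = 575 ≡ 16, then 16·38 = 608 ≡ 6, then 6·9 = 54 ≡ 11, then 11·40 = 440 ≡ 10. So 40^31 ≡ 10 (mod 43).
Hence f⁻¹(40) = 10.

10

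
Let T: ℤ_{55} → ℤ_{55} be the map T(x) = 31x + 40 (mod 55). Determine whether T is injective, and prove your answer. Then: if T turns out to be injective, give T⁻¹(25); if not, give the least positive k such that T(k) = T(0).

35

By definition, injectivity means: for all u, v in the domain, T(u) = T(v) implies u = v.
Suppose T(u) = T(v) in ℤ_{55}. Then 31u + 40 ≡ 31v + 40 (mod 55), hence 31(u − v) ≡ 0 (mod 55).
Since gcd(31, 55) = 1, 31 is invertible modulo 55, hence u − v ≡ 0 (mod 55), i.e. u = v.
Hence T is injective.
We now compute 31⁻¹ mod 55 explicitly. Euclid's algorithm: 55 = 1·31 + 24, 31 = 1·24 + 7, 24 = 3·7 + 3, 7 = 2·3 + 1; back-substituting gives 1 = 16·31 − 9·55, so 31⁻¹ ≡ 16 (mod 55).
Since T is injective, we compute T⁻¹(25): solve 31x + 40 ≡ 25 (mod 55), i.e. 31x ≡ 40 (mod 55).
Multiplying by 31⁻¹ = 16 gives x ≡ 16·40 = 640 = 11·55 + 35 ≡ 35 (mod 55).
Check: T(35) = 31·35 + 40 = 1125 = 20·55 + 25 ≡ 25 (mod 55).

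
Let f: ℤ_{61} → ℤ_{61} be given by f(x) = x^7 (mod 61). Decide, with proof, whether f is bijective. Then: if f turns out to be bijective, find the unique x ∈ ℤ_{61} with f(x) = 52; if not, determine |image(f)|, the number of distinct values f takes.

3

Since 61 is prime, the nonzero elements of ℤ_{61} form a cyclic group of order 60.
As gcd(7, 60) = 1, raising to the 7th power is a bijection on this group: if a^7 ≡ b^7 then (ab^{−1})^7 = 1, and the only element of order dividing gcd(7, 60) = 1 is 1, so a = b.
With f(0) = 0 this makes f injective on all of ℤ_{61}, hence bijective (finite equal-size domain and codomain). In particular f is bijective.
Since f is bijective, we find the preimage of 52. The inverse of x ↦ x^7 on (ℤ_{61})^× is x ↦ x^43, because 7·43 = 301 = 5·60 + 1 ≡ 1 (mod 60) and x^{60} = 1 for x ≠ 0 (Fermat). So f⁻¹(52) = 52^43 mod 61.
Repeated squaring mod 61: 52^1 ≡ 52, 52^2 ≡ 52² = 2704 ≡ 20, 52^4 ≡ 20² = 400 ≡ 34, 52^8 ≡ 34² = 1156 ≡ 58, 52^16 ≡ 58² = 3364 ≡ 9, 52^32 ≡ 9² = 81 ≡ 20. Since 43 = 32 + 8 + 2 + 1, 52^43 ≡ 20·58·20·52: 20·58 = 1160 ≡ 1, then 1·20 = 20, then 20·52 = 1040 ≡ 3. So 52^43 ≡ 3 (mod 61).
Hence f⁻¹(52) = 3.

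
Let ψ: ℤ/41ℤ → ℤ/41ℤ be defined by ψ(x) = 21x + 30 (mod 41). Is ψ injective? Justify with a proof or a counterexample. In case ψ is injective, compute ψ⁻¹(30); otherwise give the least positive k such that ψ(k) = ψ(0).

If ψ(x_1) = ψ(x_2), then 21x_1 ≡ 21x_2 (mod 41). Because gcd(21, 41) = 1, we may cancel 21 to get x_1 ≡ x_2 (mod 41).
Thus ψ is injective.
We now compute 21⁻¹ mod 41 explicitly. Euclid's algorithm: 41 = 1·21 + 20, 21 = 1·20 + 1; back-substituting gives 1 = 2·21 − 1·41, so 21⁻¹ ≡ 2 (mod 41).
Since ψ is injective, we find ψ⁻¹(30): we need 21x ≡ 30 − 30 ≡ 0 (mod 41). Using 21⁻¹ = 2: x ≡ 2·0 = 0, so x = 0.
Check: ψ(0) = 21·0 + 30 = 30 ≡ 30 (mod 41).

0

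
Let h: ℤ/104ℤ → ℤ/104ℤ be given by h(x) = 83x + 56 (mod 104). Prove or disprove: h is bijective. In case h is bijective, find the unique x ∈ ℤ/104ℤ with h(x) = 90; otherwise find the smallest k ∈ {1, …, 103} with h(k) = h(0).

Recall that h is injective if h(a) = h(b) implies a = b.
If h(a) = h(b), then 83a ≡ 83b (mod 104). Because gcd(83, 104) = 1, we may cancel 83 to get a ≡ b (mod 104).
We now compute 83⁻¹ mod 104 explicitly. Euclid's algorithm: 104 = 1·83 + 21, 83 = 3·21 + 20, 21 = 1·20 + 1; back-substituting gives 1 = 99·83 − 79·104, so 83⁻¹ ≡ 99 (mod 104).
For any y ∈ ℤ/104ℤ, x = 99(y − 56) mod 104 satisfies h(x) = 83·99(y − 56) + 56 ≡ y (since 83·99 ≡ 1 mod 104). So every y has a preimage.
Hence h is bijective.
Since h is bijective, we compute h⁻¹(90): solve 83x + 56 ≡ 90 (mod 104), i.e. 83x ≡ 34 (mod 104).
Multiplying by 83⁻¹ = 99 gives x ≡ 99·34 = 3366 = 32·104 + 38 ≡ 38 (mod 104).
Check: h(38) = 83·38 + 56 = 3210 = 30·104 + 90 ≡ 90 (mod 104).

38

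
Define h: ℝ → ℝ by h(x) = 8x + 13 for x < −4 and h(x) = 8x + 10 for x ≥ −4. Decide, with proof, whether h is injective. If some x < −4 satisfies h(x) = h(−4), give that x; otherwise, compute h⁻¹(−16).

-35/8

Both pieces are strictly increasing (slopes 8 and 8), so each is injective on its own interval.
The left piece maps (−∞, −4) onto (−∞, −19); the right piece maps [−4, ∞) onto [−22, ∞).
These images overlap. In particular h(−4) = −22 (right piece), and solving 8x + 13 = −22 on the left piece gives x = −35/8 < −4.
So h(−35/8) = h(−4) with −35/8 ≠ −4, and h is not injective. This x = −35/8 is the requested value below −4.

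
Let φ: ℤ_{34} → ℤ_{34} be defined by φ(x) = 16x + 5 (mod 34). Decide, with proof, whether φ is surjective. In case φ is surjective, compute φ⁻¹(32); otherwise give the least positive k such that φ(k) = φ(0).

17

Since gcd(16, 34) = 2, we have 16x ≡ 0 (mod 2) for all x, so φ(x) ≡ 1 (mod 2).
But 0 ≢ 1 (mod 2), so 0 ∈ ℤ_{34} has no preimage. Therefore φ is not surjective.
Since φ is not surjective, we find the least positive k with φ(k) = φ(0): this means 16k ≡ 0 (mod 34), i.e. 34 ∣ 16k. Since gcd(16, 34) = 2, dividing through by 2 this holds exactly when 17 ∣ 8k, and as gcd(8, 17) = 1, exactly when 17 ∣ k.
The smallest positive such k is 17.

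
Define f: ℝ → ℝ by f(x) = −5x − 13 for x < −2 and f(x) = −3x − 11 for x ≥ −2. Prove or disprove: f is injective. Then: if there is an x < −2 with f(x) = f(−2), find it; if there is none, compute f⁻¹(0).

Both pieces are strictly decreasing (slopes −5 and −3), so each is injective on its own interval.
The left piece maps (−∞, −2) onto (−3, ∞); the right piece maps [−2, ∞) onto (−∞, −5].
These images are disjoint, so no value is attained by both pieces. Therefore f is injective.
Because the two images are disjoint, no x < −2 has f(x) = f(−2), so we compute f⁻¹(0): 0 lies in (−3, ∞), so solve −5x − 13 = 0: x = (0 + 13)/(−5) = −13/5.

-13/5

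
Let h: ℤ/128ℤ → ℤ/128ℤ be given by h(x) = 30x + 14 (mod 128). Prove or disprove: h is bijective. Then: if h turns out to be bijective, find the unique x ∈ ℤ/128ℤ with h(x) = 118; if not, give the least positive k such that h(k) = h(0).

64

By definition, h is injective when h(u) = h(v) forces u = v.
We have gcd(30, 128) = 2 > 1. Taking u = 0 and v = 64: h(0) = 14 and h(64) = 30·64 + 14 = 1934 ≡ 14 (mod 128).
So h(0) = h(64) while 0 ≠ 64, hence h is not injective, hence not bijective.
Since h is not bijective, we find the least positive k with h(k) = h(0): this means 30k ≡ 0 (mod 128), i.e. 128 ∣ 30k. Since gcd(30, 128) = 2, dividing through by 2 this holds exactly when 64 ∣ 15k, and as gcd(15, 64) = 1, exactly when 64 ∣ k.
The smallest positive such k is 64.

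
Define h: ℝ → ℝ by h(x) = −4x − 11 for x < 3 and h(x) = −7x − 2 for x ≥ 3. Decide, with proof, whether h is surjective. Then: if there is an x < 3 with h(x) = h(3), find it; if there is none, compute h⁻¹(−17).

Both pieces are strictly decreasing (slopes −4 and −7), so each is injective on its own interval.
The left piece maps (−∞, 3) onto (−23, ∞); the right piece maps [3, ∞) onto (−∞, −23].
These images together cover ℝ, so h is surjective.
Because the two images are disjoint, no x < 3 has h(x) = h(3), so we compute h⁻¹(−17): −17 lies in (−23, ∞), so solve −4x − 11 = −17: x = (−17 + 11)/(−4) = 3/2.

3/2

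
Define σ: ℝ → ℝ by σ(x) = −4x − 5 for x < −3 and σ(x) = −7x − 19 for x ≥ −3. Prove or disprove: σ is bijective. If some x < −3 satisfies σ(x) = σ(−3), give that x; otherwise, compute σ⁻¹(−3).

Both pieces are strictly decreasing (slopes −4 and −7), so each is injective on its own interval.
The left piece maps (−∞, −3) onto (7, ∞); the right piece maps [−3, ∞) onto (−∞, 2].
The images leave a gap (7 has no preimage), so σ is not surjective, hence not bijective.
Because the two images are disjoint, no x < −3 has σ(x) = σ(−3), so we compute σ⁻¹(−3): −3 lies in (−∞, 2], so solve −7x − 19 = −3: x = (−3 + 19)/(−7) = −16/7.

-16/7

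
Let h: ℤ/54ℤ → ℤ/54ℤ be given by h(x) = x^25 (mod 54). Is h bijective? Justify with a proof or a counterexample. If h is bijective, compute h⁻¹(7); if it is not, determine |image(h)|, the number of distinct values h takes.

h(0) = 0^25 = 0.
h(6): Repeated squaring mod 54: 6^1 ≡ 6, 6^2 ≡ 6² = 36, 6^4 ≡ 36² = 1296 ≡ 0, 6^8 ≡ 0² = 0, 6^16 ≡ 0² = 0. Since 25 = 16 + 8 + 1, 6^25 ≡ 0·0·6: 0·0 = 0, then 0·6 = 0. So 6^25 ≡ 0 (mod 54).
So h(0) = h(6) = 0 while 0 ≠ 6, thus h is not injective, hence not bijective.
Since h is not bijective, we determine |image(h)|. Computing x^25 mod 54 for each x (by repeated squaring, reducing mod 54 at every step), the values h(0), h(1), …, h(53) are: 0, 1, 20, 27, 22, 41, 0, 43, 8, 27, 10, 29, 0, 31, 50, 27, 52, 17, 0, 19, 38, 27, 40, 5, 0, 7, 26, 27, 28, 47, 0, 49, 14, 27, 16, 35, 0, 37, 2, 27, 4, 23, 0, 25, 44, 27, 46, 11, 0, 13, 32, 27, 34, 53.
The distinct values are {0, 1, 2, 4, 5, 7, 8, 10, 11, 13, 14, 16, 17, 19, 20, 22, 23, 25, 26, 27, 28, 29, 31, 32, 34, 35, 37, 38, 40, 41, 43, 44, 46, 47, 49, 50, 52, 53}; there are 38 of them.

38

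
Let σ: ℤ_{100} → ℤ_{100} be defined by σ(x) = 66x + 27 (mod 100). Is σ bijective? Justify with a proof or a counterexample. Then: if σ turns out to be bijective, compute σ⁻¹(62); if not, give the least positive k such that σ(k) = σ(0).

50

Recall: σ is injective if σ(x_1) = σ(x_2) implies x_1 = x_2.
We have gcd(66, 100) = 2 > 1. Taking x_1 = 0 and x_2 = 50: σ(0) = 27 and σ(50) = 66·50 + 27 = 3327 ≡ 27 (mod 100).
So σ(0) = σ(50) while 0 ≠ 50, thus σ is not injective, hence not bijective.
Since σ is not bijective, we find the least positive k with σ(k) = σ(0): this means 66k ≡ 0 (mod 100), i.e. 100 ∣ 66k. Since gcd(66, 100) = 2, dividing through by 2 this holds exactly when 50 ∣ 33k, and as gcd(33, 50) = 1, exactly when 50 ∣ k.
The smallest positive such k is 50.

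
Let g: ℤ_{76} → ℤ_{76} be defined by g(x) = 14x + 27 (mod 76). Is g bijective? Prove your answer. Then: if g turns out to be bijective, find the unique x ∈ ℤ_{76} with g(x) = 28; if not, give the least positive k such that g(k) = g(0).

Recall: injectivity means: for all u, v in the domain, g(u) = g(v) implies u = v.
We have gcd(14, 76) = 2 > 1. Taking u = 0 and v = 38: g(0) = 27 and g(38) = 14·38 + 27 = 559 ≡ 27 (mod 76).
So g(0) = g(38) while 0 ≠ 38, hence g is not injective, hence not bijective.
Since g is not bijective, we find the least positive k with g(k) = g(0): this means 14k ≡ 0 (mod 76), i.e. 76 ∣ 14k. Since gcd(14, 76) = 2, dividing through by 2 this holds exactly when 38 ∣ 7k, and as gcd(7, 38) = 1, exactly when 38 ∣ k.
The smallest positive such k is 38.

38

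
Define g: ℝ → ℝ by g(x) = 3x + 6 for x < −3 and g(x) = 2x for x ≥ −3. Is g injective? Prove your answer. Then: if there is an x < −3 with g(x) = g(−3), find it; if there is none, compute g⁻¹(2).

-4

Both pieces are strictly increasing (slopes 3 and 2), so each is injective on its own interval.
The left piece maps (−∞, −3) onto (−∞, −3); the right piece maps [−3, ∞) onto [−6, ∞).
These images overlap. In particular g(−3) = −6 (right piece), and solving 3x + 6 = −6 on the left piece gives x = −4 < −3.
So g(−4) = g(−3) with −4 ≠ −3, and g is not injective. This x = −4 is the requested value below −3.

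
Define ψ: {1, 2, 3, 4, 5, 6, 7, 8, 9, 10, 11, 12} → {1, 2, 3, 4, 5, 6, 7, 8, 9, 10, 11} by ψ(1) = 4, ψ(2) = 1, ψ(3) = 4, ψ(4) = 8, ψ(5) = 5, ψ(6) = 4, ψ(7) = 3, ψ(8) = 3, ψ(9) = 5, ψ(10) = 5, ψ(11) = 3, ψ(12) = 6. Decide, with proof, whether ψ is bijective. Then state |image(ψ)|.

6

ψ(1) = 4 = ψ(3) with 1 ≠ 3, so ψ is not injective, hence not bijective.
The image of ψ is {1, 3, 4, 5, 6, 8}, which has 6 elements.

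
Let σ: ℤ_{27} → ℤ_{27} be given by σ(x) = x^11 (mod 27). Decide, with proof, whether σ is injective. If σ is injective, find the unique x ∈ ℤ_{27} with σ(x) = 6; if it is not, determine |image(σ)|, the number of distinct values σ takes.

19

σ(0) = 0^11 = 0.
σ(3): Repeated squaring mod 27: 3^1 ≡ 3, 3^2 ≡ 3² = 9, 3^4 ≡ 9² = 81 ≡ 0, 3^8 ≡ 0² = 0. Since 11 = 8 + 2 + 1, 3^11 ≡ 0·9·3: 0·9 = 0, then 0·3 = 0. So 3^11 ≡ 0 (mod 27).
So σ(0) = σ(3) = 0 while 0 ≠ 3, hence σ is not injective.
Since σ is not injective, we determine |image(σ)|. Computing x^11 mod 27 for each x (by repeated squaring, reducing mod 27 at every step), the values σ(0), σ(1), …, σ(26) are: 0, 1, 23, 0, 16, 2, 0, 22, 17, 0, 19, 14, 0, 7, 20, 0, 13, 8, 0, 10, 5, 0, 25, 11, 0, 4, 26.
The distinct values are {0, 1, 2, 4, 5, 7, 8, 10, 11, 13, 14, 16, 17, 19, 20, 22, 23, 25, 26}; there are 19 of them.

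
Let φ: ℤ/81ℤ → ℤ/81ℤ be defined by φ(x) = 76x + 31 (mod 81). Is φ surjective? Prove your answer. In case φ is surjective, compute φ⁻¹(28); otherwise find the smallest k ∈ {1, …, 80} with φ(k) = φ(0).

33

Recall: φ is surjective if every y in the codomain equals φ(x) for some x in the domain.
Since gcd(76, 81) = 1, 76 is invertible modulo 81. Euclid's algorithm: 81 = 1·76 + 5, 76 = 15·5 + 1; back-substituting gives 1 = 16·76 − 15·81, so 76⁻¹ ≡ 16 (mod 81).
For any y ∈ ℤ/81ℤ, x = 16(y − 31) mod 81 satisfies φ(x) = 76·16(y − 31) + 31 ≡ y (since 76·16 ≡ 1 mod 81). So every y has a preimage.
Hence φ is surjective.
Since φ is surjective, we compute φ⁻¹(28): solve 76x + 31 ≡ 28 (mod 81), i.e. 76x ≡ 78 (mod 81).
Multiplying by 76⁻¹ = 16 gives x ≡ 16·78 = 1248 = 15·81 + 33 ≡ 33 (mod 81).
Check: φ(33) = 76·33 + 31 = 2539 = 31·81 + 28 ≡ 28 (mod 81).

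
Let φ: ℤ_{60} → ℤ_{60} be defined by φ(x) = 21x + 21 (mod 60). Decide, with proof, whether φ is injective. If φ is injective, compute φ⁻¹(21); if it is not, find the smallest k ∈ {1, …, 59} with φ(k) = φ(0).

20

We have gcd(21, 60) = 3 > 1. Taking s = 0 and t = 20: φ(0) = 21 and φ(20) = 21·20 + 21 = 441 ≡ 21 (mod 60).
So φ(0) = φ(20) while 0 ≠ 20, thus φ is not injective.
Since φ is not injective, we find the least positive k with φ(k) = φ(0): this means 21k ≡ 0 (mod 60), i.e. 60 ∣ 21k. Since gcd(21, 60) = 3, dividing through by 3 this holds exactly when 20 ∣ 7k, and as gcd(7, 20) = 1, exactly when 20 ∣ k.
The smallest positive such k is 20.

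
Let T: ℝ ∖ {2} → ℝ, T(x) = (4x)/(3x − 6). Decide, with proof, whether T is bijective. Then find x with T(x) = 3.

18/5

If T(x) = 4/3, cross-multiplying gives 3(4x) = 4(3x − 6), which simplifies to 0 = −24 — false.  So 4/3 has no preimage and T is not surjective.
Hence T is not bijective.
Solving T(x) = 3: cross-multiplying gives 4x = 3(3x − 6), which rearranges to −5x = −18, so x = 18/5.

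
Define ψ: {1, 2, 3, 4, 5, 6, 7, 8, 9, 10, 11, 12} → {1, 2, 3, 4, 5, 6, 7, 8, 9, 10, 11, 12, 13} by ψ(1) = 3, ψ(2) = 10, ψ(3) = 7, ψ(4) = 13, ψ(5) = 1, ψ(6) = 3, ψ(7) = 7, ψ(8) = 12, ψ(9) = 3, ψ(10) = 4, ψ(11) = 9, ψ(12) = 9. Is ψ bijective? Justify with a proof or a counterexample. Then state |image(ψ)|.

8

ψ(1) = 3 = ψ(6) with 1 ≠ 6, so ψ is not injective, hence not bijective.
The image of ψ is {1, 3, 4, 7, 9, 10, 12, 13}, which has 8 elements.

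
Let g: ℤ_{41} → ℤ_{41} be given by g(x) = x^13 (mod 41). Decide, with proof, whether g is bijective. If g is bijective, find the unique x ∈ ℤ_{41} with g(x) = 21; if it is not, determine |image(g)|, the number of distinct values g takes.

Since 41 is prime, the nonzero elements of ℤ_{41} form a cyclic group of order 40.
As gcd(13, 40) = 1, raising to the 13th power is a bijection on this group: if a^13 ≡ b^13 then (ab^{−1})^13 = 1, and the only element of order dividing gcd(13, 40) = 1 is 1, so a = b.
With g(0) = 0 this makes g injective on all of ℤ_{41}, hence bijective (finite equal-size domain and codomain). In particular g is bijective.
Since g is bijective, we find the preimage of 21. The inverse of x ↦ x^13 on (ℤ_{41})^× is x ↦ x^37, because 13·37 = 481 = 12·40 + 1 ≡ 1 (mod 40) and x^{40} = 1 for x ≠ 0 (Fermat). So g⁻¹(21) = 21^37 mod 41.
Repeated squaring mod 41: 21^1 ≡ 21, 21^2 ≡ 21² = 441 ≡ 31, 21^4 ≡ 31² = 961 ≡ 18, 21^8 ≡ 18² = 324 ≡ 37, 21^16 ≡ 37² = 1369 ≡ 16, 21^32 ≡ 16² = 256 ≡ 10. Since 37 = 32 + 4 + 1, 21^37 ≡ 10·18·21: 10·18 = 180 ≡ 16, then 16·21 = 336 ≡ 8. So 21^37 ≡ 8 (mod 41).
Hence g⁻¹(21) = 8.

8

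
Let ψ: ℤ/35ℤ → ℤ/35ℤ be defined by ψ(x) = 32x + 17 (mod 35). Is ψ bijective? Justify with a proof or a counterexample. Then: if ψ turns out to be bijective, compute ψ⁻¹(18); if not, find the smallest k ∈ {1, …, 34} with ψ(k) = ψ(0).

23

If ψ(s) = ψ(t), then 32s ≡ 32t (mod 35). Because gcd(32, 35) = 1, we may cancel 32 to get s ≡ t (mod 35).
We now compute 32⁻¹ mod 35 explicitly. Euclid's algorithm: 35 = 1·32 + 3, 32 = 10·3 + 2, 3 = 1·2 + 1; back-substituting gives 1 = 23·32 − 21·35, so 32⁻¹ ≡ 23 (mod 35).
For any y ∈ ℤ/35ℤ, x = 23(y − 17) mod 35 satisfies ψ(x) = 32·23(y − 17) + 17 ≡ y (since 32·23 ≡ 1 mod 35). So every y has a preimage.
Therefore ψ is bijective.
Since ψ is bijective, we compute ψ⁻¹(18): solve 32x + 17 ≡ 18 (mod 35), i.e. 32x ≡ 1 (mod 35).
Multiplying by 32⁻¹ = 23 gives x ≡ 23·1 = 23 ≡ 23 (mod 35).
Check: ψ(23) = 32·23 + 17 = 753 = 21·35 + 18 ≡ 18 (mod 35).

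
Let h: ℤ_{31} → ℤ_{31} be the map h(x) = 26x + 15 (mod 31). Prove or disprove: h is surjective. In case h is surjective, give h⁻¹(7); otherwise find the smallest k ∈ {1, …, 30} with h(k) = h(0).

Since gcd(26, 31) = 1, 26 is invertible modulo 31. Euclid's algorithm: 31 = 1·26 + 5, 26 = 5·5 + 1; back-substituting gives 1 = 6·26 − 5·31, so 26⁻¹ ≡ 6 (mod 31).
Then y ↦ 6(y − 15) is a two-sided inverse to h, so every y ∈ ℤ_{31} has a preimage.
Hence h is surjective.
Since h is surjective, we compute h⁻¹(7): solve 26x + 15 ≡ 7 (mod 31), i.e. 26x ≡ 23 (mod 31).
Multiplying by 26⁻¹ = 6 gives x ≡ 6·23 = 138 = 4·31 + 14 ≡ 14 (mod 31).
Check: h(14) = 26·14 + 15 = 379 = 12·31 + 7 ≡ 7 (mod 31).

14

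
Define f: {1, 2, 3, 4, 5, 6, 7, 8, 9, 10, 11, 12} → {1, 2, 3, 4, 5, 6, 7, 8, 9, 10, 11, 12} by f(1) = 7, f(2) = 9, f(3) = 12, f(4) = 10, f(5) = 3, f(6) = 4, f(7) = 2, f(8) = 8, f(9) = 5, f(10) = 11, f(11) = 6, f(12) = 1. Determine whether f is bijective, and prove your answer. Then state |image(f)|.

The values 7, 9, 12, 10, 3, 4, 2, 8, 5, 11, 6, 1 are a permutation of {1, 2, 3, 4, 5, 6, 7, 8, 9, 10, 11, 12}: each element appears exactly once.
So f is injective and surjective, hence bijective.
The image of f is {1, 2, 3, 4, 5, 6, 7, 8, 9, 10, 11, 12}, which has 12 elements.

12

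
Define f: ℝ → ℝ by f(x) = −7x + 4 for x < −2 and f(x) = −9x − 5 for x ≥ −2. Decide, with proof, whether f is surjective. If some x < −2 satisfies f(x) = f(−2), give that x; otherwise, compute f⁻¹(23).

Both pieces are strictly decreasing (slopes −7 and −9), so each is injective on its own interval.
The left piece maps (−∞, −2) onto (18, ∞); the right piece maps [−2, ∞) onto (−∞, 13].
The union (18, ∞) ∪ (−∞, 13] omits the interval between 18 and 13; in particular 18 has no preimage. So f is not surjective.
Because the two images are disjoint, no x < −2 has f(x) = f(−2), so we compute f⁻¹(23): 23 lies in (18, ∞), so solve −7x + 4 = 23: x = (23 − 4)/(−7) = −19/7.

-19/7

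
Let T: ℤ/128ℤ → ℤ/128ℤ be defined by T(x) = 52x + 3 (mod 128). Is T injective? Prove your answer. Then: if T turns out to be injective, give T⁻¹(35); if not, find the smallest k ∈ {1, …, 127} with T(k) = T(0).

We have gcd(52, 128) = 4 > 1. Taking s = 0 and t = 32: T(0) = 3 and T(32) = 52·32 + 3 = 1667 ≡ 3 (mod 128).
So T(0) = T(32) while 0 ≠ 32, hence T is not injective.
Since T is not injective, we find the least positive k with T(k) = T(0): this means 52k ≡ 0 (mod 128), i.e. 128 ∣ 52k. Since gcd(52, 128) = 4, dividing through by 4 this holds exactly when 32 ∣ 13k, and as gcd(13, 32) = 1, exactly when 32 ∣ k.
The smallest positive such k is 32.

32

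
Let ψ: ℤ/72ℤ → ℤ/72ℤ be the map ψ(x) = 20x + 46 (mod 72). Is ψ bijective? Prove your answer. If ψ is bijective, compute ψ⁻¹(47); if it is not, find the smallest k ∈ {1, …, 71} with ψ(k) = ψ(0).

We have gcd(20, 72) = 4 > 1. Taking x_1 = 0 and x_2 = 18: ψ(0) = 46 and ψ(18) = 20·18 + 46 = 406 ≡ 46 (mod 72).
So ψ(0) = ψ(18) while 0 ≠ 18, therefore ψ is not injective, hence not bijective.
Since ψ is not bijective, we find the least positive k with ψ(k) = ψ(0): this means 20k ≡ 0 (mod 72), i.e. 72 ∣ 20k. Since gcd(20, 72) = 4, dividing through by 4 this holds exactly when 18 ∣ 5k, and as gcd(5, 18) = 1, exactly when 18 ∣ k.
The smallest positive such k is 18.

18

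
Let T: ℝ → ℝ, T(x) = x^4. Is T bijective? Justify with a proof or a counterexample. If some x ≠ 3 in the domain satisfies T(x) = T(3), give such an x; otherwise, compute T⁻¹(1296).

-3

T(3) = 81 = (−3)^4 = T(−3) (since 4 is even), with 3 ≠ −3. So T is not injective, hence not bijective.
For the follow-up, such an x exists: taking x = −3 ∈ ℝ gives T(−3) = 81 = T(3) with −3 ≠ 3.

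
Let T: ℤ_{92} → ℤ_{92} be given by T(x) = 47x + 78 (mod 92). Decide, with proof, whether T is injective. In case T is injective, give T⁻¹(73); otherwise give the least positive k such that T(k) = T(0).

Suppose T(u) = T(v) in ℤ_{92}. Then 47u + 78 ≡ 47v + 78 (mod 92), so 47(u − v) ≡ 0 (mod 92).
Since gcd(47, 92) = 1, 47 is invertible modulo 92, hence u − v ≡ 0 (mod 92), i.e. u = v.
Therefore T is injective.
We now compute 47⁻¹ mod 92 explicitly. Euclid's algorithm: 92 = 1·47 + 45, 47 = 1·45 + 2, 45 = 22·2 + 1; back-substituting gives 1 = 47·47 − 24·92, so 47⁻¹ ≡ 47 (mod 92).
Since T is injective, we compute T⁻¹(73): solve 47x + 78 ≡ 73 (mod 92), i.e. 47x ≡ 87 (mod 92).
Multiplying by 47⁻¹ = 47 gives x ≡ 47·87 = 4089 = 44·92 + 41 ≡ 41 (mod 92).
Check: T(41) = 47·41 + 78 = 2005 = 21·92 + 73 ≡ 73 (mod 92).

41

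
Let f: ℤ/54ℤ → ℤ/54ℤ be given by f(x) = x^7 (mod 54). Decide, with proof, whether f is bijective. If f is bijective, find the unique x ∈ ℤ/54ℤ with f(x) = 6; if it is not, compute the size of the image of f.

f(0) = 0^7 = 0.
f(6): Repeated squaring mod 54: 6^1 ≡ 6, 6^2 ≡ 6² = 36, 6^4 ≡ 36² = 1296 ≡ 0. Since 7 = 4 + 2 + 1, 6^7 ≡ 0·36·6: 0·36 = 0, then 0·6 = 0. So 6^7 ≡ 0 (mod 54).
So f(0) = f(6) = 0 while 0 ≠ 6, so f is not injective, hence not bijective.
Since f is not bijective, we determine |image(f)|. Computing x^7 mod 54 for each x (by repeated squaring, reducing mod 54 at every step), the values f(0), f(1), …, f(53) are: 0, 1, 20, 27, 22, 41, 0, 43, 8, 27, 10, 29, 0, 31, 50, 27, 52, 17, 0, 19, 38, 27, 40, 5, 0, 7, 26, 27, 28, 47, 0, 49, 14, 27, 16, 35, 0, 37, 2, 27, 4, 23, 0, 25, 44, 27, 46, 11, 0, 13, 32, 27, 34, 53.
The distinct values are {0, 1, 2, 4, 5, 7, 8, 10, 11, 13, 14, 16, 17, 19, 20, 22, 23, 25, 26, 27, 28, 29, 31, 32, 34, 35, 37, 38, 40, 41, 43, 44, 46, 47, 49, 50, 52, 53}; there are 38 of them.

38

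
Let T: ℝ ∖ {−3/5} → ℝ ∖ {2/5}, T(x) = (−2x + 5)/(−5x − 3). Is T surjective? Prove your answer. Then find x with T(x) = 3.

-14/13

For any y ≠ 2/5, solving y(−5x − 3) = −2x + 5 for x gives a well-defined x ≠ −3/5. So T is surjective.
Solving T(x) = 3: cross-multiplying gives −2x + 5 = 3(−5x − 3), which rearranges to 13x = −14, so x = −14/13.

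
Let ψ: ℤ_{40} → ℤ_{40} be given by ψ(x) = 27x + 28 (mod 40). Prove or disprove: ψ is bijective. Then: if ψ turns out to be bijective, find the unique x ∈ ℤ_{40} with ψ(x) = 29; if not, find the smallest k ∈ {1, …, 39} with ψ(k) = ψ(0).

By definition, ψ is injective when ψ(u) = ψ(v) forces u = v.
If ψ(u) = ψ(v), then 27u ≡ 27v (mod 40). Because gcd(27, 40) = 1, we may cancel 27 to get u ≡ v (mod 40).
We now compute 27⁻¹ mod 40 explicitly. Euclid's algorithm: 40 = 1·27 + 13, 27 = 2·13 + 1; back-substituting gives 1 = 3·27 − 2·40, so 27⁻¹ ≡ 3 (mod 40).
Then y ↦ 3(y − 28) is a two-sided inverse to ψ, so every y ∈ ℤ_{40} has a preimage.
Thus ψ is bijective.
Since ψ is bijective, we compute ψ⁻¹(29): solve 27x + 28 ≡ 29 (mod 40), i.e. 27x ≡ 1 (mod 40).
Multiplying by 27⁻¹ = 3 gives x ≡ 3·1 = 3 ≡ 3 (mod 40).
Check: ψ(3) = 27·3 + 28 = 109 = 2·40 + 29 ≡ 29 (mod 40).

3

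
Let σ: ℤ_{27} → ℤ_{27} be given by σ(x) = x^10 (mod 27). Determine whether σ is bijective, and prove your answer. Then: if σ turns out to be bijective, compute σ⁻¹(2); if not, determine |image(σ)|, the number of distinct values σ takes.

σ(0) = 0^10 = 0.
σ(3): Repeated squaring mod 27: 3^1 ≡ 3, 3^2 ≡ 3² = 9, 3^4 ≡ 9² = 81 ≡ 0, 3^8 ≡ 0² = 0. Since 10 = 8 + 2, 3^10 ≡ 0·9: 0·9 = 0. So 3^10 ≡ 0 (mod 27).
So σ(0) = σ(3) = 0 while 0 ≠ 3, therefore σ is not injective, hence not bijective.
Since σ is not bijective, we determine |image(σ)|. Computing x^10 mod 27 for each x (by repeated squaring, reducing mod 27 at every step), the values σ(0), σ(1), …, σ(26) are: 0, 1, 25, 0, 4, 22, 0, 7, 19, 0, 10, 16, 0, 13, 13, 0, 16, 10, 0, 19, 7, 0, 22, 4, 0, 25, 1.
The distinct values are {0, 1, 4, 7, 10, 13, 16, 19, 22, 25}; there are 10 of them.

10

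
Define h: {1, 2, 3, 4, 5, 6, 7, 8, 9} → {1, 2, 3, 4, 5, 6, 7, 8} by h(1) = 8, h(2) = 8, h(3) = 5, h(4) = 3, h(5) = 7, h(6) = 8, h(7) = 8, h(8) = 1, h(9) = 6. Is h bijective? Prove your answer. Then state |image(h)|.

h(1) = 8 = h(2) with 1 ≠ 2, so h is not injective, hence not bijective.
The image of h is {1, 3, 5, 6, 7, 8}, which has 6 elements.

6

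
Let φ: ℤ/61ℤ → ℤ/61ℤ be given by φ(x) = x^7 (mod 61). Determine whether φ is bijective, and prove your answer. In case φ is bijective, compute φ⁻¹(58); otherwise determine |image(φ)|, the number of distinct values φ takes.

34

Since 61 is prime, the nonzero elements of ℤ/61ℤ form a cyclic group of order 60.
As gcd(7, 60) = 1, raising to the 7th power is a bijection on this group: if s^7 ≡ t^7 then (st^{−1})^7 = 1, and the only element of order dividing gcd(7, 60) = 1 is 1, so s = t.
With φ(0) = 0 this makes φ injective on all of ℤ/61ℤ, hence bijective (finite equal-size domain and codomain). In particular φ is bijective.
Since φ is bijective, we find the preimage of 58. The inverse of x ↦ x^7 on (ℤ/61ℤ)^× is x ↦ x^43, because 7·43 = 301 = 5·60 + 1 ≡ 1 (mod 60) and x^{60} = 1 for x ≠ 0 (Fermat). So φ⁻¹(58) = 58^43 mod 61.
Repeated squaring mod 61: 58^1 ≡ 58, 58^2 ≡ 58² = 3364 ≡ 9, 58^4 ≡ 9² = 81 ≡ 20, 58^8 ≡ 20² = 400 ≡ 34, 58^16 ≡ 34² = 1156 ≡ 58, 58^32 ≡ 58² = 3364 ≡ 9. Since 43 = 32 + 8 + 2 + 1, 58^43 ≡ 9·34·9·58: 9·34 = 306 ≡ 1, then 1·9 = 9, then 9·58 = 522 ≡ 34. So 58^43 ≡ 34 (mod 61).
Hence φ⁻¹(58) = 34.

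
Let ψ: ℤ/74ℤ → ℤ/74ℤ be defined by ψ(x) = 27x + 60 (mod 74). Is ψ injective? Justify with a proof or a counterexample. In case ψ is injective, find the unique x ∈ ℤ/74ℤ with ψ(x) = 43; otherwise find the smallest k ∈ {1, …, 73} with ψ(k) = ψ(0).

35

If ψ(x_1) = ψ(x_2), then 27x_1 ≡ 27x_2 (mod 74). Because gcd(27, 74) = 1, we may cancel 27 to get x_1 ≡ x_2 (mod 74).
So ψ is injective.
We now compute 27⁻¹ mod 74 explicitly. Euclid's algorithm: 74 = 2·27 + 20, 27 = 1·20 + 7, 20 = 2·7 + 6, 7 = 1·6 + 1; back-substituting gives 1 = 11·27 − 4·74, so 27⁻¹ ≡ 11 (mod 74).
Since ψ is injective, we compute ψ⁻¹(43): solve 27x + 60 ≡ 43 (mod 74), i.e. 27x ≡ 57 (mod 74).
Multiplying by 27⁻¹ = 11 gives x ≡ 11·57 = 627 = 8·74 + 35 ≡ 35 (mod 74).
Check: ψ(35) = 27·35 + 60 = 1005 = 13·74 + 43 ≡ 43 (mod 74).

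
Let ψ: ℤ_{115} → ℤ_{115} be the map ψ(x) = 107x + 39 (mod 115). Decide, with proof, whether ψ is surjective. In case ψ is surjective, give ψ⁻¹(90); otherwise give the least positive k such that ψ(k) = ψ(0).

Since gcd(107, 115) = 1, 107 is invertible modulo 115. Euclid's algorithm: 115 = 1·107 + 8, 107 = 13·8 + 3, 8 = 2·3 + 2, 3 = 1·2 + 1; back-substituting gives 1 = 43·107 − 40·115, so 107⁻¹ ≡ 43 (mod 115).
Then y ↦ 43(y − 39) is a two-sided inverse to ψ, so every y ∈ ℤ_{115} has a preimage.
So ψ is surjective.
Since ψ is surjective, we find ψ⁻¹(90): we need 107x ≡ 90 − 39 ≡ 51 (mod 115). Using 107⁻¹ = 43: x ≡ 43·51 = 2193 = 19·115 + 8, so x = 8.
Check: ψ(8) = 107·8 + 39 = 895 = 7·115 + 90 ≡ 90 (mod 115).

8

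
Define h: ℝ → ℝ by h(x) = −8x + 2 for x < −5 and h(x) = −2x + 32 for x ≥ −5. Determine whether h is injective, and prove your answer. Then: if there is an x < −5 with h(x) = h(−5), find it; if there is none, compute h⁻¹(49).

-47/8

Both pieces are strictly decreasing (slopes −8 and −2), so each is injective on its own interval.
The left piece maps (−∞, −5) onto (42, ∞); the right piece maps [−5, ∞) onto (−∞, 42].
These images are disjoint, so no value is attained by both pieces. Thus h is injective.
Because the two images are disjoint, no x < −5 has h(x) = h(−5), so we compute h⁻¹(49): 49 lies in (42, ∞), so solve −8x + 2 = 49: x = (49 − 2)/(−8) = −47/8.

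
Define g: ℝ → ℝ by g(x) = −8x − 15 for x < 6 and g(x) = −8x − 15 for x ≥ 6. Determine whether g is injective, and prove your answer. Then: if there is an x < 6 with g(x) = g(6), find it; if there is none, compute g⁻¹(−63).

6

Both pieces are strictly decreasing (slopes −8 and −8), so each is injective on its own interval.
The left piece maps (−∞, 6) onto (−63, ∞); the right piece maps [6, ∞) onto (−∞, −63].
These images are disjoint, so no value is attained by both pieces. Hence g is injective.
Because the two images are disjoint, no x < 6 has g(x) = g(6), so we compute g⁻¹(−63): −63 lies in (−∞, −63], so solve −8x − 15 = −63: x = (−63 + 15)/(−8) = 6.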